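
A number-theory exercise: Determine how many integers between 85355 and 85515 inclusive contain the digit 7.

The integers in [85355, 85515] that contain the digit 7: 85357, 85367, 85370, 85371, 85372, 85373, …, 85497, 85507.
34 qualify.

34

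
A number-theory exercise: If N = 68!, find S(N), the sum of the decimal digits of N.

342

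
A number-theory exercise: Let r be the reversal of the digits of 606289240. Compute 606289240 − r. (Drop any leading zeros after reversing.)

563306634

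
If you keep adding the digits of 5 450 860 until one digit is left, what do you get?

5+4+5+0+8+6+0 = 28
2+8 = 10
1+0 = 1
(Equivalently, 5 450 860 mod 9 = 1.)

1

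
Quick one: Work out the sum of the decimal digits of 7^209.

7^209 = 422172910905251082898342892507708254420575225812469392211799592546100439414212081173038488709684817505454589853340690711478675172759132571155298594457803891890861791746265193607
Sum of its 177 digits: 796.

796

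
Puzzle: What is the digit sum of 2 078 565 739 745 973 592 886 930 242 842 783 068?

2+0+7+8+5+6+5+7+3+9+7+4+5+9+7+3+5+9+2+8+8+6+9+3+0+2+4+2+8+4+2+7+8+3+0+6+8 = 191

191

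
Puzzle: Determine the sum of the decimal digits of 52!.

279

52! = 80658175170943878571660636856403766975289505440883277824000000000000
Sum of its 68 digits: 279.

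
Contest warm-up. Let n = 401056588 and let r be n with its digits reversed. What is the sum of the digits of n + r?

Reversal of 401056588 is 885650104; 401056588 + 885650104 = 1286706692.
Digit sum of 1286706692: 1+2+8+6+7+0+6+6+9+2 = 47.

47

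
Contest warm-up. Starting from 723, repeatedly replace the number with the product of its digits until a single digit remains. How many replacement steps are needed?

2

723 → 42 → 8 (2 steps)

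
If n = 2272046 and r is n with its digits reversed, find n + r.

Reverse of 2272046 is 6402722.
2272046 + 6402722 = 8674768

8674768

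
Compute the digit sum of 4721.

4+7+2+1 = 14

14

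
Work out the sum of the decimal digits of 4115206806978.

4+1+1+5+2+0+6+8+0+6+9+7+8 = 57

57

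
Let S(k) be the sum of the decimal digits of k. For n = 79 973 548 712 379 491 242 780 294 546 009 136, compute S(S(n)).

First digit sum: 167.
1+6+7 = 14.

14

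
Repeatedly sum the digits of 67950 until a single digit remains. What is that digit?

9

6+7+9+5+0 = 27
2+7 = 9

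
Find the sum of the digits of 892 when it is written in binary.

7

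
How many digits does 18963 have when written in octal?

18963 in base 8 is 45023, which has 5 digits.

5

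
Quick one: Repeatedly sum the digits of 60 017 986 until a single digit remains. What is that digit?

1

6+0+0+1+7+9+8+6 = 37
3+7 = 10
1+0 = 1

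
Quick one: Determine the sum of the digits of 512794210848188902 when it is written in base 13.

512794210848188902 in base 13 is A0311B4791257579.
Digit sum: 10+0+3+1+1+11+4+7+9+1+2+5+7+5+7+9 = 82.

82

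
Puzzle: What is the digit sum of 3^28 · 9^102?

522

3^28 · 9^102 = 492188083828464259642619240437945726977956569429523221310692359667343884422109547118921290830957809710528855841
Sum of its 111 digits: 522.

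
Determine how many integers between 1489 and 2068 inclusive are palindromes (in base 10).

6

The integers in [1489, 2068] that are palindromes (in base 10): 1551, 1661, 1771, 1881, 1991, 2002.
6 qualify.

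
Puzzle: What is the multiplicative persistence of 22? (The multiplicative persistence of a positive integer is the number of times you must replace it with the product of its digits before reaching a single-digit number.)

22 → 4 (1 step)

1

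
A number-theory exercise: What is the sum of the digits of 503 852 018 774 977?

5+0+3+8+5+2+0+1+8+7+7+4+9+7+7 = 73

73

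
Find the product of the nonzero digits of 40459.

4×4×5×9 = 720

720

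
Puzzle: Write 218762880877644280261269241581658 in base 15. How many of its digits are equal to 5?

2

218762880877644280261269241581658 in base 15 is 3CB53304CB62A6BD648285B077DD.
The digit 5 appears 2 times.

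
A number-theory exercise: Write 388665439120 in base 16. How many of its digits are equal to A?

388665439120 in base 16 is 5A7E43F390.
The digit A appears 1 time.

1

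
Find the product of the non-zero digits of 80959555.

405000

8×9×5×9×5×5×5 = 405000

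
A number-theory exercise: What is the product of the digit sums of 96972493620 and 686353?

S(96972493620) = 9+6+9+7+2+4+9+3+6+2+0 = 57.
S(686353) = 6+8+6+3+5+3 = 31.
57 · 31 = 1767.

1767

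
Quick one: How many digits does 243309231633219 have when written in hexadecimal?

12

243309231633219 in base 16 is DD49D8527343, which has 12 digits.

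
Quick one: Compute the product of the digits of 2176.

2×1×7×6 = 84

84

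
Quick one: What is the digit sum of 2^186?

2^186 = 98079714615416886934934209737619787751599303819750539264
Sum of its 56 digits: 289.

289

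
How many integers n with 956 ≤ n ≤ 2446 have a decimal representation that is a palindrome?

20

The integers in [956, 2446] that have a decimal representation that is a palindrome: 959, 969, 979, 989, 999, 1001, …, 2332, 2442.
20 qualify.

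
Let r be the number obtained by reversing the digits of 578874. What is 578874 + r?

Reverse of 578874 is 478875.
578874 + 478875 = 1057749

1057749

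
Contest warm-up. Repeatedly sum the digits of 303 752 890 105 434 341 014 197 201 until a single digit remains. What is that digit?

3+0+3+7+5+2+8+9+0+1+0+5+4+3+4+3+4+1+0+1+4+1+9+7+2+0+1 = 87
8+7 = 15
1+5 = 6
(Equivalently, 303 752 890 105 434 341 014 197 201 mod 9 = 6.)

6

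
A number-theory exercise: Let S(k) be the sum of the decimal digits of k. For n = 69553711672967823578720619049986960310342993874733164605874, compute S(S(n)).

First digit sum: 290.
2+9+0 = 11.

11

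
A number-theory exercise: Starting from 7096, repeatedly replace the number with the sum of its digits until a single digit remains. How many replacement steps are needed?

2

7096 → 22 → 4 (2 steps)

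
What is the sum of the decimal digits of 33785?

3+3+7+8+5 = 26

26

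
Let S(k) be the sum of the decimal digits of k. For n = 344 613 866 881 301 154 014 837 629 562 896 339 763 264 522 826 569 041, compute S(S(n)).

7

First digit sum: 241.
2+4+1 = 7.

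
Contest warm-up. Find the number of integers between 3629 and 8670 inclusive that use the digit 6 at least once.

2126

The integers in [3629, 8670] that use the digit 6 at least once: 3629, 3630, 3631, 3632, 3633, 3634, …, 8669, 8670.
2126 qualify.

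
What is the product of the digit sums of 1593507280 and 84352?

880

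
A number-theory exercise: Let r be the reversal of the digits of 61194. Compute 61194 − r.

Reverse of 61194 is 49116.
61194 − 49116 = 12078

12078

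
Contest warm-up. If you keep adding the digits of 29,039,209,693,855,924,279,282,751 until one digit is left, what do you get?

2

2+9+0+3+9+2+0+9+6+9+3+8+5+5+9+2+4+2+7+9+2+8+2+7+5+1 = 128
1+2+8 = 11
1+1 = 2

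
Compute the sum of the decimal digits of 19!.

45

19! = 121645100408832000
Sum of its 18 digits: 45.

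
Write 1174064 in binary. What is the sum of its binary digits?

9

1174064 in base 2 is 100011110101000110000.
Digit sum: 1+0+0+0+1+1+1+1+0+1+0+1+0+0+0+1+1+0+0+0+0 = 9.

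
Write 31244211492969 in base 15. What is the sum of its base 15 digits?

31244211492969 in base 15 is 392B0109B0E9.
Digit sum: 3+9+2+11+0+1+0+9+11+0+14+9 = 69.

69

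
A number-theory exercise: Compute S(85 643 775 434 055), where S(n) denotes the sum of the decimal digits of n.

66

8+5+6+4+3+7+7+5+4+3+4+0+5+5 = 66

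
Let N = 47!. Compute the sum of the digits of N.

47! = 258623241511168180642964355153611979969197632389120000000000
Sum of its 60 digits: 225.

225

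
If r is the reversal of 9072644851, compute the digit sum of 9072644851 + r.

38

Reversal of 9072644851 is 1584462709; 9072644851 + 1584462709 = 10657107560.
Digit sum of 10657107560: 1+0+6+5+7+1+0+7+5+6+0 = 38.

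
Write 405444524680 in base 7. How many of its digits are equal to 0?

2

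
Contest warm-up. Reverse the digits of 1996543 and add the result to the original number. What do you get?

5453534

Reverse of 1996543 is 3456991.
1996543 + 3456991 = 5453534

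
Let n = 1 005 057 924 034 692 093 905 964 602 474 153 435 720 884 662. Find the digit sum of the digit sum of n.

18

First digit sum: 189.
1+8+9 = 18.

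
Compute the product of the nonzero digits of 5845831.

19200

5×8×4×5×8×3×1 = 19200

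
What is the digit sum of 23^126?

793

23^126 = 3781876462438487703735819013332412063263979526587072786842908165397941585102035971308774899656281412530465317054199977732568600580654153033395286425565640729254612875432689
Sum of its 172 digits: 793.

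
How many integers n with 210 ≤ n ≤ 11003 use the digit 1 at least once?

4323

The integers in [210, 11003] that use the digit 1 at least once: 210, 211, 212, 213, 214, 215, …, 11002, 11003.
4323 qualify.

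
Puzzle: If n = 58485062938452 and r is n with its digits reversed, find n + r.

Reverse of 58485062938452 is 25483926058485.
58485062938452 + 25483926058485 = 83968988996937

83968988996937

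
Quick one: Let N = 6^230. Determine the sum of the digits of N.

810

6^230 = 94359925263804193623936900745734126671857074734587930067844115644068295841001451281025597462893648234330998228418489794737967675446138010404532982725444968662400790000678025035776
Sum of its 179 digits: 810.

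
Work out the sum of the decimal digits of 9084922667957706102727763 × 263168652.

9084922667957706102727763 × 263168652 = 2390866852050673108067038911685476
Sum of its 34 digits: 150.

150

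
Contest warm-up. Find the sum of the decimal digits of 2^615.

809

2^615 = 135971326161092377264534580877431968596375838138120172339057699379303311324378174141225600579898697131235668348479104259928724310439093053288837114564246362097620805333860664072122400768
Sum of its 186 digits: 809.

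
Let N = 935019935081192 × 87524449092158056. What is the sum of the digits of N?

149

935019935081192 × 87524449092158056 = 81837104708166719601536856882752
Sum of its 32 digits: 149.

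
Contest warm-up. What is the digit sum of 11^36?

172

11^36 = 30912680532870672635673352936887453361
Sum of its 38 digits: 172.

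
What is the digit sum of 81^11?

90

81^11 = 984770902183611232881
Sum of its 21 digits: 90.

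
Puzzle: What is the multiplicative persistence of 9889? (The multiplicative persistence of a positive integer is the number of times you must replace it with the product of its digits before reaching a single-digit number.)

3

9889 → 5184 → 160 → 0 (3 steps)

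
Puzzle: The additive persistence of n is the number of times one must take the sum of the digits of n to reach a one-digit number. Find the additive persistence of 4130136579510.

2

4130136579510 → 45 → 9 (2 steps)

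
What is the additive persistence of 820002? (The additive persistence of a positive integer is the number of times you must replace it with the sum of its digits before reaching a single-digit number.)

2

820002 → 12 → 3 (2 steps)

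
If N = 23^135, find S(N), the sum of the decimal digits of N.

809

23^135 = 6811736855645357478508569863707752668469323855053048919032604531393397090508337000142762217881882030084944643381986412915251270991070634925644014864726749844703818184755335080060764007
Sum of its 184 digits: 809.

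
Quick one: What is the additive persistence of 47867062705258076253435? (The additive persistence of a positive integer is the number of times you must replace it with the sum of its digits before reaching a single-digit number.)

2

47867062705258076253435 → 102 → 3 (2 steps)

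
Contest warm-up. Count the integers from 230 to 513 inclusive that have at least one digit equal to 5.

68

The integers in [230, 513] that have at least one digit equal to 5: 235, 245, 250, 251, 252, 253, …, 512, 513.
68 qualify.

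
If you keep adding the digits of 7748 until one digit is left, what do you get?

8

7+7+4+8 = 26
2+6 = 8
(Equivalently, 7748 mod 9 = 8.)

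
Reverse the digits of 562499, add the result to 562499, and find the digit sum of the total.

34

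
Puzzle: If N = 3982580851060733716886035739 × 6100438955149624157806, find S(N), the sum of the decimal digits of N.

3982580851060733716886035739 × 6100438955149624157806 = 24295491365843843343107778721863313883329891828634
Sum of its 50 digits: 236.

236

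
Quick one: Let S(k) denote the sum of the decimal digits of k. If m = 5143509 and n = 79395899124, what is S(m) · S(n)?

1782

S(5143509) = 5+1+4+3+5+0+9 = 27.
S(79395899124) = 7+9+3+9+5+8+9+9+1+2+4 = 66.
27 · 66 = 1782.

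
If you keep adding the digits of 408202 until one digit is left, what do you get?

4+0+8+2+0+2 = 16
1+6 = 7
(Equivalently, 408202 mod 9 = 7.)

7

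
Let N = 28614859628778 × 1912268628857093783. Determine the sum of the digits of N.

153

28614859628778 × 1912268628857093783 = 54719298387261513665827311687174
Sum of its 32 digits: 153.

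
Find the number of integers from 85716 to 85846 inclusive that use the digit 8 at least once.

131

The integers in [85716, 85846] that use the digit 8 at least once: 85716, 85717, 85718, 85719, 85720, 85721, …, 85845, 85846.
131 qualify.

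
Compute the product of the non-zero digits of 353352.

1350

3×5×3×3×5×2 = 1350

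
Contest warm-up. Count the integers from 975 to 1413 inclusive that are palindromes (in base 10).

7

The integers in [975, 1413] that are palindromes (in base 10): 979, 989, 999, 1001, 1111, 1221, 1331.
7 qualify.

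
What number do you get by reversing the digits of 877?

Reversing 877 gives 778.

778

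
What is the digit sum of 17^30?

172

17^30 = 8193465725814765556554001028792218849
Sum of its 37 digits: 172.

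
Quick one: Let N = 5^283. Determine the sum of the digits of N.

5^283 = 643444698683503614767369021683961121076047447654327853398300965887948259946884740737937949856541173648875005092184965580477945428105588756028786583025610057613719039437683022697456181049346923828125
Sum of its 198 digits: 950.

950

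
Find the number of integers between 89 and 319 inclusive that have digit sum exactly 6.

The integers in [89, 319] that have digit sum exactly 6: 105, 114, 123, 132, 141, 150, …, 303, 312.
13 qualify.

13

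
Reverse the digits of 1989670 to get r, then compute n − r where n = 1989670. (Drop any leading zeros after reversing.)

1219779

Reverse of 1989670 is 769891.
1989670 − 769891 = 1219779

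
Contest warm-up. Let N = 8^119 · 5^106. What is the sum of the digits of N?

8^119 · 5^106 = 36185027886661311069865932815214971204146870208012676262330495002472853012480000000000000000000000000000000000000000000000000000000000000000000000000000000000000000000000000000000000
Sum of its 182 digits: 302.

302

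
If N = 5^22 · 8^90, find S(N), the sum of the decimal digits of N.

5^22 · 8^90 = 4523128485832663883733241601901871400518358776001584532791311875309106626560000000000000000000000
Sum of its 97 digits: 310.

310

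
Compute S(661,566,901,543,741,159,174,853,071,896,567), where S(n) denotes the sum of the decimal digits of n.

6+6+1+5+6+6+9+0+1+5+4+3+7+4+1+1+5+9+1+7+4+8+5+3+0+7+1+8+9+6+5+6+7 = 156

156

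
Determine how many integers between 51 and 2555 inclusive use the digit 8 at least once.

The integers in [51, 2555] that use the digit 8 at least once: 58, 68, 78, 80, 81, 82, …, 2538, 2548.
637 qualify.

637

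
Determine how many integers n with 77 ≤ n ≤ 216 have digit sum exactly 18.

The integers in [77, 216] that have digit sum exactly 18: 99, 189, 198.
3 qualify.

3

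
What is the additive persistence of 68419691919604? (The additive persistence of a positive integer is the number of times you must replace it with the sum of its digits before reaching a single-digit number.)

3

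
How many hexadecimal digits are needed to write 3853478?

3853478 in base 16 is 3ACCA6, which has 6 digits.

6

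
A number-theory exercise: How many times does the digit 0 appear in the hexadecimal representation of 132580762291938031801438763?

132580762291938031801438763 in base 16 is 6DAB11867C5DAB801B922B.
The digit 0 appears 1 time.

1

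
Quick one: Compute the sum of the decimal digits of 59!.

324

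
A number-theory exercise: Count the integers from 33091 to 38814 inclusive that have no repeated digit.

1638

The integers in [33091, 38814] that have no repeated digit: 34012, 34015, 34016, 34017, 34018, 34019, …, 38795, 38796.
1638 qualify.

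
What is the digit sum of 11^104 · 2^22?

487

11^104 · 2^22 = 8462509340825762461780083192850100919102543415466291344869061415292418694182038109341047329714770954455458842148864
Sum of its 115 digits: 487.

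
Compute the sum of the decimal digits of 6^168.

6^168 = 53630280007600667441309751050522986986086114452847380016492230667768914186137062895083651603845230933068765378112674330399962300416
Sum of its 131 digits: 549.

549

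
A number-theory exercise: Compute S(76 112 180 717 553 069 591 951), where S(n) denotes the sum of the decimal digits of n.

99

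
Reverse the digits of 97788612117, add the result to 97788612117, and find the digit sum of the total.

51

Reversal of 97788612117 is 71121688779; 97788612117 + 71121688779 = 168910300896.
Digit sum of 168910300896: 1+6+8+9+1+0+3+0+0+8+9+6 = 51.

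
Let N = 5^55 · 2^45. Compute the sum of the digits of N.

5^55 · 2^45 = 9765625000000000000000000000000000000000000000000000
Sum of its 52 digits: 40.

40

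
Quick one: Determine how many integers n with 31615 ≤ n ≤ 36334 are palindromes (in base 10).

The integers in [31615, 36334] that are palindromes (in base 10): 31713, 31813, 31913, 32023, 32123, 32223, …, 36163, 36263.
46 qualify.

46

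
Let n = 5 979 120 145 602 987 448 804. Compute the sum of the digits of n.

103

5+9+7+9+1+2+0+1+4+5+6+0+2+9+8+7+4+4+8+8+0+4 = 103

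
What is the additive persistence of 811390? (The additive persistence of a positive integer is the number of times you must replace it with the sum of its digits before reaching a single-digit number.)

811390 → 22 → 4 (2 steps)

2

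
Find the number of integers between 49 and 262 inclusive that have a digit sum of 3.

The integers in [49, 262] that have a digit sum of 3: 102, 111, 120, 201, 210.
5 qualify.

5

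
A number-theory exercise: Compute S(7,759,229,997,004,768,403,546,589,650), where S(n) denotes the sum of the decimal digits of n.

7+7+5+9+2+2+9+9+9+7+0+0+4+7+6+8+4+0+3+5+4+6+5+8+9+6+5+0 = 146

146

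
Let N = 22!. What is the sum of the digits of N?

22! = 1124000727777607680000
Sum of its 22 digits: 72.

72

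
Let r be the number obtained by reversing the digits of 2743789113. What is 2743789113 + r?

Reverse of 2743789113 is 3119873472.
2743789113 + 3119873472 = 5863662585

5863662585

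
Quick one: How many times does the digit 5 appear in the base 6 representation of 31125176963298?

31125176963298 in base 6 is 150110413042252430.
The digit 5 appears 2 times.

2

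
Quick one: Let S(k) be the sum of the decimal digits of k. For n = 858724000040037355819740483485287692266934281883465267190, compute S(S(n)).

13

First digit sum: 256.
2+5+6 = 13.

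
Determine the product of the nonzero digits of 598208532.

5×9×8×2×8×5×3×2 = 172800

172800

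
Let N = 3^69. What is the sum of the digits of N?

153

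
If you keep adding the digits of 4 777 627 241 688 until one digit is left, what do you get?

6

4+7+7+7+6+2+7+2+4+1+6+8+8 = 69
6+9 = 15
1+5 = 6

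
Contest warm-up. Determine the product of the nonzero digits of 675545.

21000

6×7×5×5×4×5 = 21000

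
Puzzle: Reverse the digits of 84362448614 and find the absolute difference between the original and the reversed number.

Reverse of 84362448614 is 41684426348.
|84362448614 − 41684426348| = 42678022266

42678022266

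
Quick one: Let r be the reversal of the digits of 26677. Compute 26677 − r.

-50985

Reverse of 26677 is 77662.
26677 − 77662 = -50985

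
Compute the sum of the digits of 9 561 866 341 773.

66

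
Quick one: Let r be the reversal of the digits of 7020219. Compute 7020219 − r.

Reverse of 7020219 is 9120207.
7020219 − 9120207 = -2099988

-2099988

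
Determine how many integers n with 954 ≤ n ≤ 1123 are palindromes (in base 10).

7

The integers in [954, 1123] that are palindromes (in base 10): 959, 969, 979, 989, 999, 1001, 1111.
7 qualify.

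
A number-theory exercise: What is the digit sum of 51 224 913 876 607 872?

5+1+2+2+4+9+1+3+8+7+6+6+0+7+8+7+2 = 78

78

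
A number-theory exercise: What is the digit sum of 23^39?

242

23^39 = 128051775540161094255459334683883498184411818540470887
Sum of its 54 digits: 242.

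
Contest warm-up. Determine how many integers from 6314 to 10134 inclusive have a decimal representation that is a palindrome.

The integers in [6314, 10134] that have a decimal representation that is a palindrome: 6336, 6446, 6556, 6666, 6776, 6886, …, 10001, 10101.
39 qualify.

39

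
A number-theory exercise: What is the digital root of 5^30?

The digital root of n equals n mod 9 (or 9 when 9 | n), so we need 5^30 mod 9.
5^30 ≡ 1 (mod 9), so the digital root is 1.

1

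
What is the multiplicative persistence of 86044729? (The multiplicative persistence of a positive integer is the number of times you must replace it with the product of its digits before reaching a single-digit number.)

1

86044729 → 0 (1 step)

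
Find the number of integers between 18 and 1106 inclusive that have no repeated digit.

The integers in [18, 1106] that have no repeated digit: 18, 19, 20, 21, 23, 24, …, 1097, 1098.
778 qualify.

778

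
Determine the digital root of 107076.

3

1+0+7+0+7+6 = 21
2+1 = 3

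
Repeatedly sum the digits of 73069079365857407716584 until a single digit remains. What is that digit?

9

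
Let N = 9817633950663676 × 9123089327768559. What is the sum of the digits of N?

9817633950663676 × 9123089327768559 = 89567151519238058013674176162884
Sum of its 32 digits: 147.

147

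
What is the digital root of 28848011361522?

2+8+8+4+8+0+1+1+3+6+1+5+2+2 = 51
5+1 = 6

6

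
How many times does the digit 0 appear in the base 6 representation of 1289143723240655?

5

1289143723240655 in base 6 is 20405440241204021555.
The digit 0 appears 5 times.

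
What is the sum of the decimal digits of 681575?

6+8+1+5+7+5 = 32

32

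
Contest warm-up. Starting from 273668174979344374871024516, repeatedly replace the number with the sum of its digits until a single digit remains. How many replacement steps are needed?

3

273668174979344374871024516 → 128 → 11 → 2 (3 steps)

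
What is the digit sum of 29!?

126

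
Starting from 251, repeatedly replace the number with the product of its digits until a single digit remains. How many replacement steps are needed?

2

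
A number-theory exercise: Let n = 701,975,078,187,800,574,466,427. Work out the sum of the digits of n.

113

7+0+1+9+7+5+0+7+8+1+8+7+8+0+0+5+7+4+4+6+6+4+2+7 = 113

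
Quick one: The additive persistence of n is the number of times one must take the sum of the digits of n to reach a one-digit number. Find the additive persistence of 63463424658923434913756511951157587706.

63463424658923434913756511951157587706 → 175 → 13 → 4 (3 steps)

3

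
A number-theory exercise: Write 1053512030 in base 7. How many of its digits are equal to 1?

1053512030 in base 7 is 35051463434.
The digit 1 appears 1 time.

1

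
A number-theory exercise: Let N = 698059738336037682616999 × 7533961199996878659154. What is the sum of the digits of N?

226

698059738336037682616999 × 7533961199996878659154 = 5259154983903681580200168579946252376847358846
Sum of its 46 digits: 226.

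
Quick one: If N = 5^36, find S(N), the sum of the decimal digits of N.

109

5^36 = 14551915228366851806640625
Sum of its 26 digits: 109.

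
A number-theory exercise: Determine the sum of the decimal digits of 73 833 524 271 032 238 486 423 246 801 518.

125

7+3+8+3+3+5+2+4+2+7+1+0+3+2+2+3+8+4+8+6+4+2+3+2+4+6+8+0+1+5+1+8 = 125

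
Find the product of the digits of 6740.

6×7×4×0 = 0

0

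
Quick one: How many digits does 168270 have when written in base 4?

168270 in base 4 is 221011032, which has 9 digits.

9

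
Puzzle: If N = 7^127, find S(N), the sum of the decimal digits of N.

7^127 = 212545092456801670844330383105896224333193816736399849985499757869483902203328714236393937418376186556719543
Sum of its 108 digits: 511.

511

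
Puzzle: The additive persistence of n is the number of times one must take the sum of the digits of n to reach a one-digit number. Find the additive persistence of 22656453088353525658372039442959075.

2

22656453088353525658372039442959075 → 160 → 7 (2 steps)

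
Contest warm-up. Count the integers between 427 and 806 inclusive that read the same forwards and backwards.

The integers in [427, 806] that read the same forwards and backwards: 434, 444, 454, 464, 474, 484, …, 787, 797.
37 qualify.

37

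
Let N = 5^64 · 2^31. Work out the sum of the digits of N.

89

5^64 · 2^31 = 1164153218269348144531250000000000000000000000000000000
Sum of its 55 digits: 89.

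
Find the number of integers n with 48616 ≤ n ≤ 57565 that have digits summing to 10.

56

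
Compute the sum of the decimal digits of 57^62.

486

57^62 = 7315450090530661386824380312014712546841312337279661238337976116687534763455535283659419545068987835166663249
Sum of its 109 digits: 486.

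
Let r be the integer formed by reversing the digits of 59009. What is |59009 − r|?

31086

Reverse of 59009 is 90095.
|59009 − 90095| = 31086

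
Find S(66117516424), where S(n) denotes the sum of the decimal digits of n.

43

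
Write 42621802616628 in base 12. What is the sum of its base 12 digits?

42621802616628 in base 12 is 4944483560930.
Digit sum: 4+9+4+4+4+8+3+5+6+0+9+3+0 = 59.

59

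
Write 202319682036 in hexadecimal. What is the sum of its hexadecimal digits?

66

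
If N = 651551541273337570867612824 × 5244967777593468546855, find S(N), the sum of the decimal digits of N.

189

651551541273337570867612824 × 5244967777593468546855 = 3417366839420016454844706399330650012242042868520
Sum of its 49 digits: 189.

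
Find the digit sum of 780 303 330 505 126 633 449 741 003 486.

7+8+0+3+0+3+3+3+0+5+0+5+1+2+6+6+3+3+4+4+9+7+4+1+0+0+3+4+8+6 = 108

108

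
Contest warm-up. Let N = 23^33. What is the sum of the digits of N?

215

23^33 = 865004941741938633917747707002884268046728983
Sum of its 45 digits: 215.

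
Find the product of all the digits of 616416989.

559872

6×1×6×4×1×6×9×8×9 = 559872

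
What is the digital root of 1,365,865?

1+3+6+5+8+6+5 = 34
3+4 = 7

7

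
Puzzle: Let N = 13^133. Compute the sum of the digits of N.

679

13^133 = 14271376276164604420193286714828883608207728770201760647866120065582994888986242465012563473349463772788717720324507874983163683035744195473537090653
Sum of its 149 digits: 679.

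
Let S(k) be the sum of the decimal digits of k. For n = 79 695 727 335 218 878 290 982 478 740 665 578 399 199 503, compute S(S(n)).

8

First digit sum: 242.
2+4+2 = 8.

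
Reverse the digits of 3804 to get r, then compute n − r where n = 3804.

-279

Reverse of 3804 is 4083.
3804 − 4083 = -279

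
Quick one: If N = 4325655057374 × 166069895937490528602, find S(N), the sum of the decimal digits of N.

147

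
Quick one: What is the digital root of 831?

3

8+3+1 = 12
1+2 = 3
(Equivalently, 831 mod 9 = 3.)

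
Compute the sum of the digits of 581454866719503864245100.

5+8+1+4+5+4+8+6+6+7+1+9+5+0+3+8+6+4+2+4+5+1+0+0 = 102

102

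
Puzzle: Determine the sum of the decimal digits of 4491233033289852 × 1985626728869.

4491233033289852 × 1985626728869 = 8917912356479725408293137388
Sum of its 28 digits: 141.

141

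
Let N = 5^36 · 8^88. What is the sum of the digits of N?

5^36 · 8^88 = 431359146674410236714672241392314090778194310760649159697657763987456000000000000000000000000000000000000
Sum of its 105 digits: 316.

316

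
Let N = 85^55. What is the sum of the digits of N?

490

85^55 = 13123235253910066373982848237136928391587991825986108325581868348339853458384141049464233219623565673828125
Sum of its 107 digits: 490.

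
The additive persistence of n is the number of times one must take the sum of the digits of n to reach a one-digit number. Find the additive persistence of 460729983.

3

460729983 → 48 → 12 → 3 (3 steps)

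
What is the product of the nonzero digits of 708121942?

8064

7×8×1×2×1×9×4×2 = 8064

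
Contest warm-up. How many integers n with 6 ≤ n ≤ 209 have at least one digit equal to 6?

39

The integers in [6, 209] that have at least one digit equal to 6: 6, 16, 26, 36, 46, 56, …, 196, 206.
39 qualify.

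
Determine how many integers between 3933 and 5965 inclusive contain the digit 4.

1284

The integers in [3933, 5965] that contain the digit 4: 3934, 3940, 3941, 3942, 3943, 3944, …, 5954, 5964.
1284 qualify.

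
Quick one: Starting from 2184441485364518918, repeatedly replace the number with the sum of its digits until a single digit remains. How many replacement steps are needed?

3

2184441485364518918 → 86 → 14 → 5 (3 steps)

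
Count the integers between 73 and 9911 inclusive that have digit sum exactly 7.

112

The integers in [73, 9911] that have digit sum exactly 7: 106, 115, 124, 133, 142, 151, …, 6100, 7000.
112 qualify.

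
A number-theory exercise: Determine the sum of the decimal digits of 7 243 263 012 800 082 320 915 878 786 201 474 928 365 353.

7+2+4+3+2+6+3+0+1+2+8+0+0+0+8+2+3+2+0+9+1+5+8+7+8+7+8+6+2+0+1+4+7+4+9+2+8+3+6+5+3+5+3 = 174

174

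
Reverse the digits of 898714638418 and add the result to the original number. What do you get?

1713551056316

Reverse of 898714638418 is 814836417898.
898714638418 + 814836417898 = 1713551056316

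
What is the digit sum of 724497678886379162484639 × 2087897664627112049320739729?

724497678886379162484639 × 2087897664627112049320739729 = 1512677011774634398904510667947088168681881079522831
Sum of its 52 digits: 240.

240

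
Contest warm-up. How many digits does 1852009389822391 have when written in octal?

17

1852009389822391 in base 8 is 64506221163210667, which has 17 digits.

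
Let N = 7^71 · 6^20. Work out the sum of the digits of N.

360

7^71 · 6^20 = 3672703329437487422825132928402842700080769911576864653687787988329633415168
Sum of its 76 digits: 360.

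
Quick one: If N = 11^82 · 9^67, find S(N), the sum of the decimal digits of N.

11^82 · 9^67 = 213033702494907263841793428700235089424477548794309321331480364547088437051431946189877992810936358758467558347428593921148665703790344591100026836049
Sum of its 150 digits: 675.

675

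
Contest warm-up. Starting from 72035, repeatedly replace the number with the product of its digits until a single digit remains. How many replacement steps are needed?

72035 → 0 (1 step)

1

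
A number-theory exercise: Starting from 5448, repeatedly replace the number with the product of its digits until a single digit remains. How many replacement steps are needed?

5448 → 640 → 0 (2 steps)

2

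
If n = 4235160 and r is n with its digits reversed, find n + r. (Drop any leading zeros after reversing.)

4850484

Reverse of 4235160 is 615324.
4235160 + 615324 = 4850484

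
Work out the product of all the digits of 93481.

864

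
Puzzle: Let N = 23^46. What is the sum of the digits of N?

274

23^46 = 435993943892672664200353461405376235401663658494141675420261489
Sum of its 63 digits: 274.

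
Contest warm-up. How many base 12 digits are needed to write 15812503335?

10

15812503335 in base 12 is 30936AA2B3, which has 10 digits.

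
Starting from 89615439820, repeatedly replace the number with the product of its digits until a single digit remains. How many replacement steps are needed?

89615439820 → 0 (1 step)

1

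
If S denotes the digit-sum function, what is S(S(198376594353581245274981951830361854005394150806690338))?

First digit sum: 242.
2+4+2 = 8.

8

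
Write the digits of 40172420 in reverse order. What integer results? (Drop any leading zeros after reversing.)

2427104

Reversing 40172420 gives 2427104.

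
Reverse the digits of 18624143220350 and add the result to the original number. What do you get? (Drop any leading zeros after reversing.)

23926377363031

Reverse of 18624143220350 is 5302234142681.
18624143220350 + 5302234142681 = 23926377363031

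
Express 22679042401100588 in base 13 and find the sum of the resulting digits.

104

22679042401100588 in base 13 is 59B5776A2694689.
Digit sum: 5+9+11+5+7+7+6+10+2+6+9+4+6+8+9 = 104.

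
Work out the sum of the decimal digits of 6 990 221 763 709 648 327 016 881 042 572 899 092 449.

189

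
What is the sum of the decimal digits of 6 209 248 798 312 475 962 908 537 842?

140

6+2+0+9+2+4+8+7+9+8+3+1+2+4+7+5+9+6+2+9+0+8+5+3+7+8+4+2 = 140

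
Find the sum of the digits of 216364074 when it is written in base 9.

26

216364074 in base 9 is 502112636.
Digit sum: 5+0+2+1+1+2+6+3+6 = 26.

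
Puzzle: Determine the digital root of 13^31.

4

The digital root of n equals n mod 9 (or 9 when 9 | n), so we need 13^31 mod 9.
13^31 ≡ 4 (mod 9), so the digital root is 4.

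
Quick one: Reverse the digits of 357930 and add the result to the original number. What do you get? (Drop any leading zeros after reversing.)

Reverse of 357930 is 39753.
357930 + 39753 = 397683

397683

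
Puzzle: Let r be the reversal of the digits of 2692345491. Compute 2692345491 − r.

Reverse of 2692345491 is 1945432962.
2692345491 − 1945432962 = 746912529

746912529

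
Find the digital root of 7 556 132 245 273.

7

7+5+5+6+1+3+2+2+4+5+2+7+3 = 52
5+2 = 7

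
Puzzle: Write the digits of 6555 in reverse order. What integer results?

5556

Reversing 6555 gives 5556.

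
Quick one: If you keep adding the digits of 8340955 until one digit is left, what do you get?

7

8+3+4+0+9+5+5 = 34
3+4 = 7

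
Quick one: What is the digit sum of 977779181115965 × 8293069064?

977779181115965 × 8293069064 = 8108790278336062338006760
Sum of its 25 digits: 103.

103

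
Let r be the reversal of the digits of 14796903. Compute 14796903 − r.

-16172838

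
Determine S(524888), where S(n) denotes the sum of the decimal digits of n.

35

5+2+4+8+8+8 = 35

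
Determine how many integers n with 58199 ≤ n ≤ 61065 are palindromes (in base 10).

29

The integers in [58199, 61065] that are palindromes (in base 10): 58285, 58385, 58485, 58585, 58685, 58785, …, 60906, 61016.
29 qualify.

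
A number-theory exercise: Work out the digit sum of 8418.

21

8+4+1+8 = 21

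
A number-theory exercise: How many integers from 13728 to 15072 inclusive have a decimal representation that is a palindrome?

The integers in [13728, 15072] that have a decimal representation that is a palindrome: 13731, 13831, 13931, 14041, 14141, 14241, …, 14941, 15051.
14 qualify.

14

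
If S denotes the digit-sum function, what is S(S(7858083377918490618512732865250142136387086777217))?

First digit sum: 228.
2+2+8 = 12.

12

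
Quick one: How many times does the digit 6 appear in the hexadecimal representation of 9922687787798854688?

1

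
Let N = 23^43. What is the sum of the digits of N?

284

23^43 = 35834136918934220777541995677272642015423987712183913488967
Sum of its 59 digits: 284.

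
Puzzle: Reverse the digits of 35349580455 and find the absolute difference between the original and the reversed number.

20059013898

Reverse of 35349580455 is 55408594353.
|35349580455 − 55408594353| = 20059013898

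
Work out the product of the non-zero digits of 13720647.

7056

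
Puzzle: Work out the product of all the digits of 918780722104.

9×1×8×7×8×0×7×2×2×1×0×4 = 0

0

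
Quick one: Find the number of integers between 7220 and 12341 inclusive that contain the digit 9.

2105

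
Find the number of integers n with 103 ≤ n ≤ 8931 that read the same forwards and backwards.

The integers in [103, 8931] that read the same forwards and backwards: 111, 121, 131, 141, 151, 161, …, 8778, 8888.
168 qualify.

168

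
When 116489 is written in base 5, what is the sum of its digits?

116489 in base 5 is 12211424.
Digit sum: 1+2+2+1+1+4+2+4 = 17.

17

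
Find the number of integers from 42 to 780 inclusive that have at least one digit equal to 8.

138

The integers in [42, 780] that have at least one digit equal to 8: 48, 58, 68, 78, 80, 81, …, 778, 780.
138 qualify.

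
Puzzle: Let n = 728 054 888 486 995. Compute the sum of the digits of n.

7+2+8+0+5+4+8+8+8+4+8+6+9+9+5 = 91

91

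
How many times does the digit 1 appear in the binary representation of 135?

4

135 in base 2 is 10000111.
The digit 1 appears 4 times.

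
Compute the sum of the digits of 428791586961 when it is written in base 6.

428791586961 in base 6 is 524552323455533.
Digit sum: 5+2+4+5+5+2+3+2+3+4+5+5+5+3+3 = 56.

56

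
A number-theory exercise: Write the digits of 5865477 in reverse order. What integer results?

7745685

Reversing 5865477 gives 7745685.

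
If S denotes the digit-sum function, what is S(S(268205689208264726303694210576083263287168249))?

First digit sum: 198.
1+9+8 = 18.

18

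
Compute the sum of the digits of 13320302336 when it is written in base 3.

13320302336 in base 3 is 1021101022111110122222.
Digit sum: 1+0+2+1+1+0+1+0+2+2+1+1+1+1+1+0+1+2+2+2+2+2 = 26.

26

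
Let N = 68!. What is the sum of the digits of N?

68! = 2480035542436830599600990418569171581047399201355367672371710738018221445712183296000000000000000
Sum of its 97 digits: 342.

342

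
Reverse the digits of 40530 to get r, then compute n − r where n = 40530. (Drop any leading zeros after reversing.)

Reverse of 40530 is 3504.
40530 − 3504 = 37026

37026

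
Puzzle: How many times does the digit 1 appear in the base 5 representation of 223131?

223131 in base 5 is 24120011.
The digit 1 appears 3 times.

3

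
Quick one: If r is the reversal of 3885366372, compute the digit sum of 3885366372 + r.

30

Reversal of 3885366372 is 2736635883; 3885366372 + 2736635883 = 6622002255.
Digit sum of 6622002255: 6+6+2+2+0+0+2+2+5+5 = 30.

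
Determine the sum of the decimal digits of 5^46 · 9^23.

5^46 · 9^23 = 1259499259682073258080805544523173011839389801025390625
Sum of its 55 digits: 234.

234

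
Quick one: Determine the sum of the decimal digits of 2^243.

323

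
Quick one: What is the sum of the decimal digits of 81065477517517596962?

8+1+0+6+5+4+7+7+5+1+7+5+1+7+5+9+6+9+6+2 = 101

101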